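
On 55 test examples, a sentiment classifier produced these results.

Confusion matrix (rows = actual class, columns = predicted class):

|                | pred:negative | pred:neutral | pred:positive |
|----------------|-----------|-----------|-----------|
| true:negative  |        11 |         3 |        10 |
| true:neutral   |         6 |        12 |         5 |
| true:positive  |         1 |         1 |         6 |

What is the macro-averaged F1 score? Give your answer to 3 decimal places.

0.518

Per-class F1 score (2·TP/(2·TP+FP+FN)):
  negative: TP=11, FP=6+1=7, FN=3+10=13 → 22/42 = 0.5238
  neutral: TP=12, FP=3+1=4, FN=6+5=11 → 24/39 = 0.6154
  positive: TP=6, FP=10+5=15, FN=1+1=2 → 12/29 = 0.4138
Macro-F1 score = mean = (0.5238 + 0.6154 + 0.4138) / 3 = 0.518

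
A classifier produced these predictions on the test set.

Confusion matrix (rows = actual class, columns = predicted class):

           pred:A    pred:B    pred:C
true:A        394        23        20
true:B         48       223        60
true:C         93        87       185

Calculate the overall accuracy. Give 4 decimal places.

Accuracy = trace / total = (394+223+185=802) / 1133 = 802/1133 = 0.7079

0.7079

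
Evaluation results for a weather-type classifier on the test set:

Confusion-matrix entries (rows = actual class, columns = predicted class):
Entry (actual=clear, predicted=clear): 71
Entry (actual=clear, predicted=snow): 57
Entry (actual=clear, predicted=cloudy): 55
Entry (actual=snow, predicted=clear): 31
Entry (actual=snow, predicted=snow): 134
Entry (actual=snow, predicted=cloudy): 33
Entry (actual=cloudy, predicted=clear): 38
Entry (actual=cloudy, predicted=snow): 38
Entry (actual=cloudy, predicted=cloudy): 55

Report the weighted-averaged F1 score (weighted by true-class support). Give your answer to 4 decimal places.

Per-class F1 score (2·TP/(2·TP+FP+FN)):
  clear: TP=71, FP=31+38=69, FN=57+55=112 → 142/323 = 0.43963
  snow: TP=134, FP=57+38=95, FN=31+33=64 → 268/427 = 0.62763
  cloudy: TP=55, FP=55+33=88, FN=38+38=76 → 110/274 = 0.40146
Weighted-F1 score = Σ (supportᵢ/N)·F1 scoreᵢ with N=512: (183/512)·0.43963 + (198/512)·0.62763 + (131/512)·0.40146 = 0.5026

0.5026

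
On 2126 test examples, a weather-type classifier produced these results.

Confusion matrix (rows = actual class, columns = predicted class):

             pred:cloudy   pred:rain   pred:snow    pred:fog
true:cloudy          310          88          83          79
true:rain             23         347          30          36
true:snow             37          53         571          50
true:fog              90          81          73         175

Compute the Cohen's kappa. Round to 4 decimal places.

Observed agreement pₒ = trace/N = 1403/2126 = 0.65992
Expected agreement pₑ = Σ (rowᵢ·colᵢ)/N² = (560·460 + 436·569 + 711·757 + 419·340)/2126² = 0.26248
κ = (pₒ − pₑ)/(1 − pₑ) = (0.65992 − 0.26248)/(1 − 0.26248) = 0.5389

0.5389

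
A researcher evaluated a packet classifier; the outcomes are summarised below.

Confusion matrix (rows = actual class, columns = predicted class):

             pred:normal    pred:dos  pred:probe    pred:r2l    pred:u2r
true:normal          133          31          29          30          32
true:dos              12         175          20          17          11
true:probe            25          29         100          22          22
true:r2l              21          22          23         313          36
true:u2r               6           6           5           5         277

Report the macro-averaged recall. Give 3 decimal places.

0.690

Per-class recall (TP/(TP+FN)):
  normal: TP=133, FN=31+29+30+32=122 → 133/255 = 0.5216
  dos: TP=175, FN=12+20+17+11=60 → 175/235 = 0.7447
  probe: TP=100, FN=25+29+22+22=98 → 100/198 = 0.5051
  r2l: TP=313, FN=21+22+23+36=102 → 313/415 = 0.7542
  u2r: TP=277, FN=6+6+5+5=22 → 277/299 = 0.9264
Macro-recall = mean = (0.5216 + 0.7447 + 0.5051 + 0.7542 + 0.9264) / 5 = 0.690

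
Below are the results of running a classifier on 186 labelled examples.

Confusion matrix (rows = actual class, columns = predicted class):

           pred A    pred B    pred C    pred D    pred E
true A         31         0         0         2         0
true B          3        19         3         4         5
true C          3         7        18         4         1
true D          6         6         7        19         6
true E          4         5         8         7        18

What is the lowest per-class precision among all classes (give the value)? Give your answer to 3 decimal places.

0.500

Per-class precision (TP/(TP+FP)):
  A: TP=31, FP=3+3+6+4=16 → 31/47 = 0.6596
  B: TP=19, FP=0+7+6+5=18 → 19/37 = 0.5135
  C: TP=18, FP=0+3+7+8=18 → 18/36 = 0.5000
  D: TP=19, FP=2+4+4+7=17 → 19/36 = 0.5278
  E: TP=18, FP=0+5+1+6=12 → 18/30 = 0.6000
Lowest is class 'C' with precision = 0.500.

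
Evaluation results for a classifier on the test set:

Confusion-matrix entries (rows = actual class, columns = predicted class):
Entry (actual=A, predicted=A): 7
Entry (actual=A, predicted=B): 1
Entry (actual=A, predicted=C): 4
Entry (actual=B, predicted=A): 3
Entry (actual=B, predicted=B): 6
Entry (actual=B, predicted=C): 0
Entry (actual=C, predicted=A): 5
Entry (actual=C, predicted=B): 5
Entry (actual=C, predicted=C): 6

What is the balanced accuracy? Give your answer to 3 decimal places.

0.542

Balanced accuracy = mean of per-class recall.
  A: recall = 7/12 = 0.5833
  B: recall = 6/9 = 0.6667
  C: recall = 6/16 = 0.3750
Mean = (0.5833 + 0.6667 + 0.3750) / 3 = 0.542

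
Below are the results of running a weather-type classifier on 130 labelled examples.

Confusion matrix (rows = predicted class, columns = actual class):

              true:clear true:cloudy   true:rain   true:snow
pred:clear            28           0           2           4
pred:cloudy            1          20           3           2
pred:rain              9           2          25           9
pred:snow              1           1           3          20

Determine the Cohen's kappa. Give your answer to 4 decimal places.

0.6187

Observed agreement pₒ = trace/N = 93/130 = 0.71538
Expected agreement pₑ = Σ (rowᵢ·colᵢ)/N² = (39·34 + 23·26 + 33·45 + 35·25)/130² = 0.25349
κ = (pₒ − pₑ)/(1 − pₑ) = (0.71538 − 0.25349)/(1 − 0.25349) = 0.6187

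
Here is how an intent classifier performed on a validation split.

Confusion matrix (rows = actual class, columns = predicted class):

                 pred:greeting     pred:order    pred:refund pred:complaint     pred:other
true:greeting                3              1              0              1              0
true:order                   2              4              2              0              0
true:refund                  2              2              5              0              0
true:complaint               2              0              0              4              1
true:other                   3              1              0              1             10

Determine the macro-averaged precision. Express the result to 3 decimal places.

0.608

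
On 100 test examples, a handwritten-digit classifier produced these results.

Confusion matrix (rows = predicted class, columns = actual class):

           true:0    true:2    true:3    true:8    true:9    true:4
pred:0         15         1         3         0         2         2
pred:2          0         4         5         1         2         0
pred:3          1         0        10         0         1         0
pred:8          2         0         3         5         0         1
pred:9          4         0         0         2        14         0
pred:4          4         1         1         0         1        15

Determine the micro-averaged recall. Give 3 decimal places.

0.630

Micro-averaging pools counts across classes: ΣTP=63, ΣFP=37, ΣFN=37.
Micro-recall = TP/(TP+FN) on pooled counts = 0.630 (equals overall accuracy in single-label multiclass).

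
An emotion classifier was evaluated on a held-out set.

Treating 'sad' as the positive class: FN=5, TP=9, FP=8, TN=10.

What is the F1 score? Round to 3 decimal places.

Precision = TP/(TP+FP) = 9/17 = 0.5294
Recall = TP/(TP+FN) = 9/14 = 0.6429
F1 = 2·TP/(2·TP+FP+FN) = 18/31 = 0.581

0.581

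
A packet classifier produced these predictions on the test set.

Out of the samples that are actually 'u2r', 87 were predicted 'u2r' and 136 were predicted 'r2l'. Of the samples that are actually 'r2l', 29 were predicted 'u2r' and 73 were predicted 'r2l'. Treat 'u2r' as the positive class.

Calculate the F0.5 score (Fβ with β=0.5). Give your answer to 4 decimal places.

0.6332

Fβ = (1+β²)·TP / ((1+β²)·TP + β²·FN + FP), with β²=1/4
= 1.25·87 / (1.25·87 + 0.25·136 + 29) = 0.6332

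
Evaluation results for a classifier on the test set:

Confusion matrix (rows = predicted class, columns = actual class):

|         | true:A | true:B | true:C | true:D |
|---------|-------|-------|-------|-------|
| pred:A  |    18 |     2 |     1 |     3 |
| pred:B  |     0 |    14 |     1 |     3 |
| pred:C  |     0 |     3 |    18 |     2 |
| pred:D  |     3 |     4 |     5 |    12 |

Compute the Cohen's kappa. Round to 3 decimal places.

0.596

Observed agreement pₒ = trace/N = 62/89 = 0.6966
Expected agreement pₑ = Σ (rowᵢ·colᵢ)/N² = (21·24 + 23·18 + 25·23 + 20·24)/89² = 0.2491
κ = (pₒ − pₑ)/(1 − pₑ) = (0.6966 − 0.2491)/(1 − 0.2491) = 0.596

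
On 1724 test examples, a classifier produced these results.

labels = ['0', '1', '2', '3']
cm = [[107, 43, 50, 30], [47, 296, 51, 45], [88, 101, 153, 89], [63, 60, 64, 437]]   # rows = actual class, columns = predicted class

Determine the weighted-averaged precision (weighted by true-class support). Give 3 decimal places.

0.581

Per-class precision (TP/(TP+FP)):
  0: TP=107, FP=47+88+63=198 → 107/305 = 0.3508
  1: TP=296, FP=43+101+60=204 → 296/500 = 0.5920
  2: TP=153, FP=50+51+64=165 → 153/318 = 0.4811
  3: TP=437, FP=30+45+89=164 → 437/601 = 0.7271
Weighted-precision = Σ (supportᵢ/N)·precisionᵢ with N=1724: (230/1724)·0.3508 + (439/1724)·0.5920 + (431/1724)·0.4811 + (624/1724)·0.7271 = 0.581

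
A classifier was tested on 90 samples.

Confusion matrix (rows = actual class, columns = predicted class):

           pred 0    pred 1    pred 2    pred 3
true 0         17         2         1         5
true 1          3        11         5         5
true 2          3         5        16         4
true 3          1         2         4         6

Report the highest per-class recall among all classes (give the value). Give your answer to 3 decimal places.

0.680

Per-class recall (TP/(TP+FN)):
  0: TP=17, FN=2+1+5=8 → 17/25 = 0.6800
  1: TP=11, FN=3+5+5=13 → 11/24 = 0.4583
  2: TP=16, FN=3+5+4=12 → 16/28 = 0.5714
  3: TP=6, FN=1+2+4=7 → 6/13 = 0.4615
Highest is class '0' with recall = 0.680.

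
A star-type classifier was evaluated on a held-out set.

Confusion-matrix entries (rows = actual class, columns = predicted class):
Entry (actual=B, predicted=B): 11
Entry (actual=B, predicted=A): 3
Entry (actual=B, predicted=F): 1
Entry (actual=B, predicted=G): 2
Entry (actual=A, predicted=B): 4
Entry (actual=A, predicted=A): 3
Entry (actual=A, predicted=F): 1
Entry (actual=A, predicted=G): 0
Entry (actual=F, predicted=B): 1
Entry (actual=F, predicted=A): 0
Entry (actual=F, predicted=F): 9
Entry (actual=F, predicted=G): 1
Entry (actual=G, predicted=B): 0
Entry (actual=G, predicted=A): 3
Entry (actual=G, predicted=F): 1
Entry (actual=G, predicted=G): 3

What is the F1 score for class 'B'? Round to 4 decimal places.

0.6667

One-vs-rest for 'B': TP = diagonal; FP = other classes predicted 'B'; FN = 'B' predicted as other.
F1 score = 2·TP/(2·TP+FP+FN).
B: TP=11, FP=4+1+0=5, FN=3+1+2=6 → 22/33 = 0.66667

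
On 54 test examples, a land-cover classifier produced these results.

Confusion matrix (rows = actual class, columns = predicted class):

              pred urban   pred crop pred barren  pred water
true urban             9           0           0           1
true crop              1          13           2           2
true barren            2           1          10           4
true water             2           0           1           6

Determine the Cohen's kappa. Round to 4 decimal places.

0.6048

Observed agreement pₒ = trace/N = 38/54 = 0.70370
Expected agreement pₑ = Σ (rowᵢ·colᵢ)/N² = (10·14 + 18·14 + 17·13 + 9·13)/54² = 0.25034
κ = (pₒ − pₑ)/(1 − pₑ) = (0.70370 − 0.25034)/(1 − 0.25034) = 0.6048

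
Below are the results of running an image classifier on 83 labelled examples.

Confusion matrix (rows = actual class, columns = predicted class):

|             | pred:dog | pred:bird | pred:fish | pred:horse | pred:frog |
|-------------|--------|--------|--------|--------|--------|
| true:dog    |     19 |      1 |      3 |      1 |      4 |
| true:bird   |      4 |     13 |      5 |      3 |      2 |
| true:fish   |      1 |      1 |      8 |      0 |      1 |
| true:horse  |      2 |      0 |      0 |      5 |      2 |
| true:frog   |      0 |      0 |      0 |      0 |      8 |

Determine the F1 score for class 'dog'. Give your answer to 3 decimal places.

0.704

Take TP from the diagonal, FP from the rest of the 'dog' prediction marginal, FN from the rest of the 'dog' actual marginal.
F1 score = 2·TP/(2·TP+FP+FN).
dog: TP=19, FP=4+1+2+0=7, FN=1+3+1+4=9 → 38/54 = 0.7037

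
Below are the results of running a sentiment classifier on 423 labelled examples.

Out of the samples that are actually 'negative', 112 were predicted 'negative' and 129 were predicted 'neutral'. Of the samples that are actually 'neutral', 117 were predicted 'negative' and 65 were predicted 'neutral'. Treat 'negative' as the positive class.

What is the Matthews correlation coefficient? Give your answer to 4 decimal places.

-0.1770

MCC = (TP·TN − FP·FN) / √((TP+FP)(TP+FN)(TN+FP)(TN+FN))
Numerator = 112·65 − 117·129 = -7813
Denominator = √(229·241·182·194) = √1948613212 = 44143.0993
MCC = -7813 / 44143.0993 = -0.1770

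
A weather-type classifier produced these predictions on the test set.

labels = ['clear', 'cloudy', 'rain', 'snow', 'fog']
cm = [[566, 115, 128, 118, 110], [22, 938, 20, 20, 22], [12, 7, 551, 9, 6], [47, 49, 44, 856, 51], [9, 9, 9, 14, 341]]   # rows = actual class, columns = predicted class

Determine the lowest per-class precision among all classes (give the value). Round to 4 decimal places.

0.6434

Per-class precision (TP/(TP+FP)):
  clear: TP=566, FP=22+12+47+9=90 → 566/656 = 0.86280
  cloudy: TP=938, FP=115+7+49+9=180 → 938/1118 = 0.83900
  rain: TP=551, FP=128+20+44+9=201 → 551/752 = 0.73271
  snow: TP=856, FP=118+20+9+14=161 → 856/1017 = 0.84169
  fog: TP=341, FP=110+22+6+51=189 → 341/530 = 0.64340
Lowest is class 'fog' with precision = 0.6434.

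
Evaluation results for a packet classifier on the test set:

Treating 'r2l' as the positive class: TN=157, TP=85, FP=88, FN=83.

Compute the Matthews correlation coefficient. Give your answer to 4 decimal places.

0.1461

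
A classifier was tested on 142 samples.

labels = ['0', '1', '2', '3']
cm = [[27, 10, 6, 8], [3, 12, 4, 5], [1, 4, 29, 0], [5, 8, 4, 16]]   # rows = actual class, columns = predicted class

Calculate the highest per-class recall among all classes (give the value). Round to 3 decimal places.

Per-class recall (TP/(TP+FN)):
  0: TP=27, FN=10+6+8=24 → 27/51 = 0.5294
  1: TP=12, FN=3+4+5=12 → 12/24 = 0.5000
  2: TP=29, FN=1+4+0=5 → 29/34 = 0.8529
  3: TP=16, FN=5+8+4=17 → 16/33 = 0.4848
Highest is class '2' with recall = 0.853.

0.853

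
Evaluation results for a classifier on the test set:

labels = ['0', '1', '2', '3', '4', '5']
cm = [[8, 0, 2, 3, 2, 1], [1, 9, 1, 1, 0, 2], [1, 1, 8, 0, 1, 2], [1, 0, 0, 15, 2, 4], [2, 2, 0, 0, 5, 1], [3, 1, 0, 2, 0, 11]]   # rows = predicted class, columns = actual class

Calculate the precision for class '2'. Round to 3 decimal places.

Treat '2' as positive and all other classes as negative.
precision = TP/(TP+FP).
2: TP=8, FP=1+1+0+1+2=5 → 8/13 = 0.6154

0.615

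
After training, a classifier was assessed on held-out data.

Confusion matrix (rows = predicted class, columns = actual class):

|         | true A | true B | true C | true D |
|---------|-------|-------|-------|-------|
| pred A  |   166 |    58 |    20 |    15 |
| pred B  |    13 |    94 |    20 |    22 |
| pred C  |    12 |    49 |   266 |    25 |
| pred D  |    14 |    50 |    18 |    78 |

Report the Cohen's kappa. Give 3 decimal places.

Observed agreement pₒ = trace/N = 604/920 = 0.6565
Expected agreement pₑ = Σ (rowᵢ·colᵢ)/N² = (205·259 + 251·149 + 324·352 + 140·160)/920² = 0.2681
κ = (pₒ − pₑ)/(1 − pₑ) = (0.6565 − 0.2681)/(1 − 0.2681) = 0.531

0.531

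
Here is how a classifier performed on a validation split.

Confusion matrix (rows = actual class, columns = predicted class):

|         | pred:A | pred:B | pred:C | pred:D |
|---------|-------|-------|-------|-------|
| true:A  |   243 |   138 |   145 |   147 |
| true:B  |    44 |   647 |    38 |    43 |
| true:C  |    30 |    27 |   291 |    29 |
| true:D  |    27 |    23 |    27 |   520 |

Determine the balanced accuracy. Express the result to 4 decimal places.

Balanced accuracy = mean of per-class recall.
  A: recall = 243/673 = 0.36107
  B: recall = 647/772 = 0.83808
  C: recall = 291/377 = 0.77188
  D: recall = 520/597 = 0.87102
Mean = (0.36107 + 0.83808 + 0.77188 + 0.87102) / 4 = 0.7105

0.7105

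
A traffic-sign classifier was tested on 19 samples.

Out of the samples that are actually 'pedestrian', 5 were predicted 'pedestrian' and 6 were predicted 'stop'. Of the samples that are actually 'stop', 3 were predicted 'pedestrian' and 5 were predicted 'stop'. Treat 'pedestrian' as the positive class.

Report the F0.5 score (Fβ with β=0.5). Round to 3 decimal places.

Fβ = (1+β²)·TP / ((1+β²)·TP + β²·FN + FP), with β²=1/4
= 1.25·5 / (1.25·5 + 0.25·6 + 3) = 0.581

0.581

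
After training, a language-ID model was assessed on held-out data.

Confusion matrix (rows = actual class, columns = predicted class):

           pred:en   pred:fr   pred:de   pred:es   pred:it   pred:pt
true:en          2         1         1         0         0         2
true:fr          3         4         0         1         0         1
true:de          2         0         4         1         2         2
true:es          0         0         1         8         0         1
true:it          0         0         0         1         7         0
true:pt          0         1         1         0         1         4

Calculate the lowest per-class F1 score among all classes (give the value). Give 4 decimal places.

0.3077

Per-class F1 score (2·TP/(2·TP+FP+FN)):
  en: TP=2, FP=3+2+0+0+0=5, FN=1+1+0+0+2=4 → 4/13 = 0.30769
  fr: TP=4, FP=1+0+0+0+1=2, FN=3+0+1+0+1=5 → 8/15 = 0.53333
  de: TP=4, FP=1+0+1+0+1=3, FN=2+0+1+2+2=7 → 8/18 = 0.44444
  es: TP=8, FP=0+1+1+1+0=3, FN=0+0+1+0+1=2 → 16/21 = 0.76190
  it: TP=7, FP=0+0+2+0+1=3, FN=0+0+0+1+0=1 → 14/18 = 0.77778
  pt: TP=4, FP=2+1+2+1+0=6, FN=0+1+1+0+1=3 → 8/17 = 0.47059
Lowest is class 'en' with F1 score = 0.3077.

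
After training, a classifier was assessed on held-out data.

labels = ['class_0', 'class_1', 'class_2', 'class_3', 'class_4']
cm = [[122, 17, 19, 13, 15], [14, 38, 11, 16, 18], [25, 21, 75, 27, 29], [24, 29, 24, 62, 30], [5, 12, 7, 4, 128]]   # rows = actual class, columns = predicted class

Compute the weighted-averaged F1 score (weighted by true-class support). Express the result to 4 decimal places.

0.5327

Per-class F1 score (2·TP/(2·TP+FP+FN)):
  class_0: TP=122, FP=14+25+24+5=68, FN=17+19+13+15=64 → 244/376 = 0.64894
  class_1: TP=38, FP=17+21+29+12=79, FN=14+11+16+18=59 → 76/214 = 0.35514
  class_2: TP=75, FP=19+11+24+7=61, FN=25+21+27+29=102 → 150/313 = 0.47923
  class_3: TP=62, FP=13+16+27+4=60, FN=24+29+24+30=107 → 124/291 = 0.42612
  class_4: TP=128, FP=15+18+29+30=92, FN=5+12+7+4=28 → 256/376 = 0.68085
Weighted-F1 score = Σ (supportᵢ/N)·F1 scoreᵢ with N=785: (186/785)·0.64894 + (97/785)·0.35514 + (177/785)·0.47923 + (169/785)·0.42612 + (156/785)·0.68085 = 0.5327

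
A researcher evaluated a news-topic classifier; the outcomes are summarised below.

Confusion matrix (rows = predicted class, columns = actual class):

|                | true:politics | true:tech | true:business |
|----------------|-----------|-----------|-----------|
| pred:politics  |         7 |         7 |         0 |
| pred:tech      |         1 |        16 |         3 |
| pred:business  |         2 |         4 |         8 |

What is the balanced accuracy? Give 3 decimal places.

Balanced accuracy = mean of per-class recall.
  politics: recall = 7/10 = 0.7000
  tech: recall = 16/27 = 0.5926
  business: recall = 8/11 = 0.7273
Mean = (0.7000 + 0.5926 + 0.7273) / 3 = 0.673

0.673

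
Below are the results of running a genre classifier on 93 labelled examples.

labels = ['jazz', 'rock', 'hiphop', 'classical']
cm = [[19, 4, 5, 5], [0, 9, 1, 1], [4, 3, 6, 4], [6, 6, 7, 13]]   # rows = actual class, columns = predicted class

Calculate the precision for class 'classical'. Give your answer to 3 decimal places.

precision = TP/(TP+FP).
classical: TP=13, FP=5+1+4=10 → 13/23 = 0.5652

0.565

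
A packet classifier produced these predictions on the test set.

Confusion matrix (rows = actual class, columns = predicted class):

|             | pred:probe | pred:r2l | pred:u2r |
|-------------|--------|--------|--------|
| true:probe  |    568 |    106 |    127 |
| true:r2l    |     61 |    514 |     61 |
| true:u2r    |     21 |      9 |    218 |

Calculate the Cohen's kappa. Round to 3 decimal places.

Observed agreement pₒ = trace/N = 1300/1685 = 0.7715
Expected agreement pₑ = Σ (rowᵢ·colᵢ)/N² = (801·650 + 636·629 + 248·406)/1685² = 0.3597
κ = (pₒ − pₑ)/(1 − pₑ) = (0.7715 − 0.3597)/(1 − 0.3597) = 0.643

0.643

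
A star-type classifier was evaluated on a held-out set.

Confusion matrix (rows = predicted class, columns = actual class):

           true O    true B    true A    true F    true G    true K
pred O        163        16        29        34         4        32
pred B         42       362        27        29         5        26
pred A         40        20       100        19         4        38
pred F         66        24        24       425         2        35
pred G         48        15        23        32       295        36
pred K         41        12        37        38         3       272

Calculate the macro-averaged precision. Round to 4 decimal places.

0.6410

Per-class precision (TP/(TP+FP)):
  O: TP=163, FP=16+29+34+4+32=115 → 163/278 = 0.58633
  B: TP=362, FP=42+27+29+5+26=129 → 362/491 = 0.73727
  A: TP=100, FP=40+20+19+4+38=121 → 100/221 = 0.45249
  F: TP=425, FP=66+24+24+2+35=151 → 425/576 = 0.73785
  G: TP=295, FP=48+15+23+32+36=154 → 295/449 = 0.65702
  K: TP=272, FP=41+12+37+38+3=131 → 272/403 = 0.67494
Macro-precision = mean = (0.58633 + 0.73727 + 0.45249 + 0.73785 + 0.65702 + 0.67494) / 6 = 0.6410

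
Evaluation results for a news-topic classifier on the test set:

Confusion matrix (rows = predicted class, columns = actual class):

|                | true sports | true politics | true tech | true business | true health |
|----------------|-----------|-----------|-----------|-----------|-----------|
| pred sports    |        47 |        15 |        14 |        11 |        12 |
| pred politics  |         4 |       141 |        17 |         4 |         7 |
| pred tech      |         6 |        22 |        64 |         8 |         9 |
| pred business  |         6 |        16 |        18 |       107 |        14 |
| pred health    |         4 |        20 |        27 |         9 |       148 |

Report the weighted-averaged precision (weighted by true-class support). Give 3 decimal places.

Per-class precision (TP/(TP+FP)):
  sports: TP=47, FP=15+14+11+12=52 → 47/99 = 0.4747
  politics: TP=141, FP=4+17+4+7=32 → 141/173 = 0.8150
  tech: TP=64, FP=6+22+8+9=45 → 64/109 = 0.5872
  business: TP=107, FP=6+16+18+14=54 → 107/161 = 0.6646
  health: TP=148, FP=4+20+27+9=60 → 148/208 = 0.7115
Weighted-precision = Σ (supportᵢ/N)·precisionᵢ with N=750: (67/750)·0.4747 + (214/750)·0.8150 + (140/750)·0.5872 + (139/750)·0.6646 + (190/750)·0.7115 = 0.688

0.688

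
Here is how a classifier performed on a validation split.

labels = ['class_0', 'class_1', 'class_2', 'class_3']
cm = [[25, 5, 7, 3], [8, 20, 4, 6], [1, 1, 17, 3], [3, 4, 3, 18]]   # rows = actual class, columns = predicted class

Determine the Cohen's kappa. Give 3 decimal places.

0.498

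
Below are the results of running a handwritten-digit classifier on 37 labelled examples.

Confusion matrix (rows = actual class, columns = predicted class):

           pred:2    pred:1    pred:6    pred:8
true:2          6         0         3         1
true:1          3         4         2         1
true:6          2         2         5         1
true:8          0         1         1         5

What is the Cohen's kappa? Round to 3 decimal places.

0.385

Observed agreement pₒ = trace/N = 20/37 = 0.5405
Expected agreement pₑ = Σ (rowᵢ·colᵢ)/N² = (10·11 + 10·7 + 10·11 + 7·8)/37² = 0.2527
κ = (pₒ − pₑ)/(1 − pₑ) = (0.5405 − 0.2527)/(1 − 0.2527) = 0.385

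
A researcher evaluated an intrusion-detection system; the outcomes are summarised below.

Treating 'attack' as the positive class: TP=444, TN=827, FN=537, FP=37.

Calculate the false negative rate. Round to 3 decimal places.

FNR = FN/(FN+TP) = 537/(537+444) = 0.547

0.547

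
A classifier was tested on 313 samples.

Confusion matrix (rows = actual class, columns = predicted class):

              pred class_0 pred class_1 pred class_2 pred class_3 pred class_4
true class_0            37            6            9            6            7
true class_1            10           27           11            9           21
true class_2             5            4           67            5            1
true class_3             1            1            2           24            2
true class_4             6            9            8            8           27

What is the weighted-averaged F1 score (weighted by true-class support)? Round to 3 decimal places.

0.570

Per-class F1 score (2·TP/(2·TP+FP+FN)):
  class_0: TP=37, FP=10+5+1+6=22, FN=6+9+6+7=28 → 74/124 = 0.5968
  class_1: TP=27, FP=6+4+1+9=20, FN=10+11+9+21=51 → 54/125 = 0.4320
  class_2: TP=67, FP=9+11+2+8=30, FN=5+4+5+1=15 → 134/179 = 0.7486
  class_3: TP=24, FP=6+9+5+8=28, FN=1+1+2+2=6 → 48/82 = 0.5854
  class_4: TP=27, FP=7+21+1+2=31, FN=6+9+8+8=31 → 54/116 = 0.4655
Weighted-F1 score = Σ (supportᵢ/N)·F1 scoreᵢ with N=313: (65/313)·0.5968 + (78/313)·0.4320 + (82/313)·0.7486 + (30/313)·0.5854 + (58/313)·0.4655 = 0.570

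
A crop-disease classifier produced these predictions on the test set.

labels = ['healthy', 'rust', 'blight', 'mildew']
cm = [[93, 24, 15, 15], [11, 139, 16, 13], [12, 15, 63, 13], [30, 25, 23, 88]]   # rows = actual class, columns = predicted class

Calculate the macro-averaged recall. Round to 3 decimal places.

Per-class recall (TP/(TP+FN)):
  healthy: TP=93, FN=24+15+15=54 → 93/147 = 0.6327
  rust: TP=139, FN=11+16+13=40 → 139/179 = 0.7765
  blight: TP=63, FN=12+15+13=40 → 63/103 = 0.6117
  mildew: TP=88, FN=30+25+23=78 → 88/166 = 0.5301
Macro-recall = mean = (0.6327 + 0.7765 + 0.6117 + 0.5301) / 4 = 0.638

0.638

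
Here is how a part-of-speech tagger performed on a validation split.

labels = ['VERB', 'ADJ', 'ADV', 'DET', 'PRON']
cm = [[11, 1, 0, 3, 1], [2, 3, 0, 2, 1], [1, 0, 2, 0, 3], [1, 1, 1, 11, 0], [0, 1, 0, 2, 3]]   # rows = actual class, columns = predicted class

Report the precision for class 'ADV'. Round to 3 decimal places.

One-vs-rest for 'ADV': TP = diagonal; FP = other classes predicted 'ADV'; FN = 'ADV' predicted as other.
precision = TP/(TP+FP).
ADV: TP=2, FP=0+0+1+0=1 → 2/3 = 0.6667

0.667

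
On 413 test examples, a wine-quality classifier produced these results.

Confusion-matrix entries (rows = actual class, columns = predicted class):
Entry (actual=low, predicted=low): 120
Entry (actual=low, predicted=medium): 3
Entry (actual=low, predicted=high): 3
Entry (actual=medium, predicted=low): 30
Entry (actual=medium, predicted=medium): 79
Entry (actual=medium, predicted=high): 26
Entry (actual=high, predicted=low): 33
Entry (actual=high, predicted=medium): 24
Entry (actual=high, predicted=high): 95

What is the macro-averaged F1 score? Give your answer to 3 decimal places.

0.707

Per-class F1 score (2·TP/(2·TP+FP+FN)):
  low: TP=120, FP=30+33=63, FN=3+3=6 → 240/309 = 0.7767
  medium: TP=79, FP=3+24=27, FN=30+26=56 → 158/241 = 0.6556
  high: TP=95, FP=3+26=29, FN=33+24=57 → 190/276 = 0.6884
Macro-F1 score = mean = (0.7767 + 0.6556 + 0.6884) / 3 = 0.707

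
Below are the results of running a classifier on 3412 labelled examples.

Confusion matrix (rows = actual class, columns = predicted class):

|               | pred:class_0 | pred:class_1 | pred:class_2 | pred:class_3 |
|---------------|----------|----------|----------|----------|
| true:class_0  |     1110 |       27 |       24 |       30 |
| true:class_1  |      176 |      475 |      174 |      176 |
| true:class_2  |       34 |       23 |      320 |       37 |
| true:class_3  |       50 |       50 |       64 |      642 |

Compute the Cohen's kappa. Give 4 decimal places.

0.6520

Observed agreement pₒ = trace/N = 2547/3412 = 0.74648
Expected agreement pₑ = Σ (rowᵢ·colᵢ)/N² = (1191·1370 + 1001·575 + 414·582 + 806·885)/3412² = 0.27157
κ = (pₒ − pₑ)/(1 − pₑ) = (0.74648 − 0.27157)/(1 − 0.27157) = 0.6520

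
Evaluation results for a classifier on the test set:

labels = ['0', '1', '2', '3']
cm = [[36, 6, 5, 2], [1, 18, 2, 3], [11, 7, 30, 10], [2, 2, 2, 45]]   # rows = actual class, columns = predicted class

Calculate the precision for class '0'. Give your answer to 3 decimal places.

0.720

precision = TP/(TP+FP).
0: TP=36, FP=1+11+2=14 → 36/50 = 0.7200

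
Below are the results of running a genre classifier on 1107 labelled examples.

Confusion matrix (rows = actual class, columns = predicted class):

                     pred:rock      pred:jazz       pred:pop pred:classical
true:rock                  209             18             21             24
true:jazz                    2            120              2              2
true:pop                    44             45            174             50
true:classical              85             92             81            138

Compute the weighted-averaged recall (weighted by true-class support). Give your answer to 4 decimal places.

0.5790

Per-class recall (TP/(TP+FN)):
  rock: TP=209, FN=18+21+24=63 → 209/272 = 0.76838
  jazz: TP=120, FN=2+2+2=6 → 120/126 = 0.95238
  pop: TP=174, FN=44+45+50=139 → 174/313 = 0.55591
  classical: TP=138, FN=85+92+81=258 → 138/396 = 0.34848
Weighted-recall = Σ (supportᵢ/N)·recallᵢ with N=1107: (272/1107)·0.76838 + (126/1107)·0.95238 + (313/1107)·0.55591 + (396/1107)·0.34848 = 0.5790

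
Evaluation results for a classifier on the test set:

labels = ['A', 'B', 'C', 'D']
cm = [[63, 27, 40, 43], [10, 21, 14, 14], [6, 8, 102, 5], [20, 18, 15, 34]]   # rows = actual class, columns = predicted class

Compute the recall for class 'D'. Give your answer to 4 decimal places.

Treat 'D' as positive and all other classes as negative.
recall = TP/(TP+FN).
D: TP=34, FN=20+18+15=53 → 34/87 = 0.39080

0.3908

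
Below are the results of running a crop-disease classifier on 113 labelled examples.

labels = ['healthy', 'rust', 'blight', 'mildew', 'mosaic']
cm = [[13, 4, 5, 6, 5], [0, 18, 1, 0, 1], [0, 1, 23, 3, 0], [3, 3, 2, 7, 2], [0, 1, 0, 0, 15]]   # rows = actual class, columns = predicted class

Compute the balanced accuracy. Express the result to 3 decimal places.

Balanced accuracy = mean of per-class recall.
  healthy: recall = 13/33 = 0.3939
  rust: recall = 18/20 = 0.9000
  blight: recall = 23/27 = 0.8519
  mildew: recall = 7/17 = 0.4118
  mosaic: recall = 15/16 = 0.9375
Mean = (0.3939 + 0.9000 + 0.8519 + 0.4118 + 0.9375) / 5 = 0.699

0.699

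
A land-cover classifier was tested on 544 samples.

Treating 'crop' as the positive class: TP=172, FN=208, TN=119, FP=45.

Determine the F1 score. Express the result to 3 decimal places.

0.576

Precision = TP/(TP+FP) = 172/217 = 0.7926
Recall = TP/(TP+FN) = 172/380 = 0.4526
F1 = 2·TP/(2·TP+FP+FN) = 344/597 = 0.576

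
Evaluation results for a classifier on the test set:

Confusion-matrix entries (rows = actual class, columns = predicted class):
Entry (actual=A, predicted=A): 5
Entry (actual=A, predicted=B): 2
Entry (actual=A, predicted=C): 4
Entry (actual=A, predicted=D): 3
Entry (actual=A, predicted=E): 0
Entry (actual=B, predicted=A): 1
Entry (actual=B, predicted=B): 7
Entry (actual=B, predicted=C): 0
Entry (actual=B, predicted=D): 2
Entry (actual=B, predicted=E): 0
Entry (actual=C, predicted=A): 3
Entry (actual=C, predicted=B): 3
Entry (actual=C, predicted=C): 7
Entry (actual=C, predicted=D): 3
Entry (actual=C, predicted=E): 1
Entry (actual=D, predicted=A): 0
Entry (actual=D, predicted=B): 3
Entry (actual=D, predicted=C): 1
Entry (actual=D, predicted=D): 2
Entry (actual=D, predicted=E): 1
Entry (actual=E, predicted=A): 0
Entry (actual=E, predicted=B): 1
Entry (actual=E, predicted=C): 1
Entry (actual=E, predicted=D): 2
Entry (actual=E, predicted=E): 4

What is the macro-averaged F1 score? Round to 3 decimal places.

Per-class F1 score (2·TP/(2·TP+FP+FN)):
  A: TP=5, FP=1+3+0+0=4, FN=2+4+3+0=9 → 10/23 = 0.4348
  B: TP=7, FP=2+3+3+1=9, FN=1+0+2+0=3 → 14/26 = 0.5385
  C: TP=7, FP=4+0+1+1=6, FN=3+3+3+1=10 → 14/30 = 0.4667
  D: TP=2, FP=3+2+3+2=10, FN=0+3+1+1=5 → 4/19 = 0.2105
  E: TP=4, FP=0+0+1+1=2, FN=0+1+1+2=4 → 8/14 = 0.5714
Macro-F1 score = mean = (0.4348 + 0.5385 + 0.4667 + 0.2105 + 0.5714) / 5 = 0.444

0.444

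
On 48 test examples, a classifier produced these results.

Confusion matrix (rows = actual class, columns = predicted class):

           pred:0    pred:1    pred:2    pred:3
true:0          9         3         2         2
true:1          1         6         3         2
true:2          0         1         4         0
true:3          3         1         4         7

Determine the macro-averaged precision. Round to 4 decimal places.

Per-class precision (TP/(TP+FP)):
  0: TP=9, FP=1+0+3=4 → 9/13 = 0.69231
  1: TP=6, FP=3+1+1=5 → 6/11 = 0.54545
  2: TP=4, FP=2+3+4=9 → 4/13 = 0.30769
  3: TP=7, FP=2+2+0=4 → 7/11 = 0.63636
Macro-precision = mean = (0.69231 + 0.54545 + 0.30769 + 0.63636) / 4 = 0.5455

0.5455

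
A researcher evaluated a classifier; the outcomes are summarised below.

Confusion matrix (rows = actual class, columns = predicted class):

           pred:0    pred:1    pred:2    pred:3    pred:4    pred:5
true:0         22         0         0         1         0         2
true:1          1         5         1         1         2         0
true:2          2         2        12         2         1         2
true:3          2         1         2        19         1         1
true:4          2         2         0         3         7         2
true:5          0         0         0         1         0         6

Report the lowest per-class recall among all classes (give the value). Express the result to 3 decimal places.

0.438

Per-class recall (TP/(TP+FN)):
  0: TP=22, FN=0+0+1+0+2=3 → 22/25 = 0.8800
  1: TP=5, FN=1+1+1+2+0=5 → 5/10 = 0.5000
  2: TP=12, FN=2+2+2+1+2=9 → 12/21 = 0.5714
  3: TP=19, FN=2+1+2+1+1=7 → 19/26 = 0.7308
  4: TP=7, FN=2+2+0+3+2=9 → 7/16 = 0.4375
  5: TP=6, FN=0+0+0+1+0=1 → 6/7 = 0.8571
Lowest is class '4' with recall = 0.438.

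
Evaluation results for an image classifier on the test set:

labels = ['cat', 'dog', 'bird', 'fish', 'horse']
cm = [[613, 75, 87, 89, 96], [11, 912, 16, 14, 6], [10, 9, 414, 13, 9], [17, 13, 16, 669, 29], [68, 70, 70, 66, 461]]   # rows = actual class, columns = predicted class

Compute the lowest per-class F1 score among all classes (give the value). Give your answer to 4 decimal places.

0.6901

Per-class F1 score (2·TP/(2·TP+FP+FN)):
  cat: TP=613, FP=11+10+17+68=106, FN=75+87+89+96=347 → 1226/1679 = 0.73020
  dog: TP=912, FP=75+9+13+70=167, FN=11+16+14+6=47 → 1824/2038 = 0.89500
  bird: TP=414, FP=87+16+16+70=189, FN=10+9+13+9=41 → 828/1058 = 0.78261
  fish: TP=669, FP=89+14+13+66=182, FN=17+13+16+29=75 → 1338/1595 = 0.83887
  horse: TP=461, FP=96+6+9+29=140, FN=68+70+70+66=274 → 922/1336 = 0.69012
Lowest is class 'horse' with F1 score = 0.6901.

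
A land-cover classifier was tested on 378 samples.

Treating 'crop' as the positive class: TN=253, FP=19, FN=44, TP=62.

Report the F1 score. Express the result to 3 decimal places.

0.663

Precision = TP/(TP+FP) = 62/81 = 0.7654
Recall = TP/(TP+FN) = 62/106 = 0.5849
F1 = 2·TP/(2·TP+FP+FN) = 124/187 = 0.663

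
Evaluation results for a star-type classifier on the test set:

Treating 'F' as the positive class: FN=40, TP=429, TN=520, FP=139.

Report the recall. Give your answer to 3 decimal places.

Recall = TP/(TP+FN) = 429/(429+40) = 429/469 = 0.915

0.915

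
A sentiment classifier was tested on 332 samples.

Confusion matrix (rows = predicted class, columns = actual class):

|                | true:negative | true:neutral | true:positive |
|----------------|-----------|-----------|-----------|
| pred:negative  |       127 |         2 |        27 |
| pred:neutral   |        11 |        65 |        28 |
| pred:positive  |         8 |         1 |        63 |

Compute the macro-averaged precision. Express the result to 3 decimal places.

Per-class precision (TP/(TP+FP)):
  negative: TP=127, FP=2+27=29 → 127/156 = 0.8141
  neutral: TP=65, FP=11+28=39 → 65/104 = 0.6250
  positive: TP=63, FP=8+1=9 → 63/72 = 0.8750
Macro-precision = mean = (0.8141 + 0.6250 + 0.8750) / 3 = 0.771

0.771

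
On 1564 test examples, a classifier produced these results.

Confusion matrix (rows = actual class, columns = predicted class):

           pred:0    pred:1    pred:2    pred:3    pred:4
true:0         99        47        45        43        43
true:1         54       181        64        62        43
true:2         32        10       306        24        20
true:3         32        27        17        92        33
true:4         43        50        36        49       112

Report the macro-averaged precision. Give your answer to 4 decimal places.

Per-class precision (TP/(TP+FP)):
  0: TP=99, FP=54+32+32+43=161 → 99/260 = 0.38077
  1: TP=181, FP=47+10+27+50=134 → 181/315 = 0.57460
  2: TP=306, FP=45+64+17+36=162 → 306/468 = 0.65385
  3: TP=92, FP=43+62+24+49=178 → 92/270 = 0.34074
  4: TP=112, FP=43+43+20+33=139 → 112/251 = 0.44622
Macro-precision = mean = (0.38077 + 0.57460 + 0.65385 + 0.34074 + 0.44622) / 5 = 0.4792

0.4792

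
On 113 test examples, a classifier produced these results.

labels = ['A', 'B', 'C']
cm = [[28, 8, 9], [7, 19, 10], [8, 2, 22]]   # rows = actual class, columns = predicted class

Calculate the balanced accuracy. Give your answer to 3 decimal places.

Balanced accuracy = mean of per-class recall.
  A: recall = 28/45 = 0.6222
  B: recall = 19/36 = 0.5278
  C: recall = 22/32 = 0.6875
Mean = (0.6222 + 0.5278 + 0.6875) / 3 = 0.613

0.613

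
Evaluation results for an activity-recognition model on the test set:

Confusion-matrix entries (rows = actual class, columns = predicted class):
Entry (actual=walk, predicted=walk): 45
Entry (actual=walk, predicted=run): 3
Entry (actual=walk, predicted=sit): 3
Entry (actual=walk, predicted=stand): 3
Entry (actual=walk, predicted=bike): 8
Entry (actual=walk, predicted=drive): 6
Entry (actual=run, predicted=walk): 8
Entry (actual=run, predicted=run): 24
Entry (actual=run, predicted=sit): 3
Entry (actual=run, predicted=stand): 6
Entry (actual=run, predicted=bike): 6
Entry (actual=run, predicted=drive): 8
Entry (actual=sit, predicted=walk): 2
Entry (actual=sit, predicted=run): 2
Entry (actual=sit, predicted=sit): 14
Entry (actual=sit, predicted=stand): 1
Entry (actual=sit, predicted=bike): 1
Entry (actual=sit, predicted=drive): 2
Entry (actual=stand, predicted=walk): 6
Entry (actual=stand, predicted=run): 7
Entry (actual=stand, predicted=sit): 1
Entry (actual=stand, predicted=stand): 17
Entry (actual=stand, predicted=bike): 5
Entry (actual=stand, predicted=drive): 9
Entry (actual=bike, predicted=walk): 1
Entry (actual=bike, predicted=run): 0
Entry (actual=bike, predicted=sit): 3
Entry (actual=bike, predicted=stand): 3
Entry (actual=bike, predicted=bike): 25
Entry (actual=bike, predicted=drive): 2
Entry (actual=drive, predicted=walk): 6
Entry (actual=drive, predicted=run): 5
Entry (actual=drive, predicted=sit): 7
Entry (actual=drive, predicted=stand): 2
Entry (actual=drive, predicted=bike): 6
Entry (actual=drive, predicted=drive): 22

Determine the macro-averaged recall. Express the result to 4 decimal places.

0.5510

Per-class recall (TP/(TP+FN)):
  walk: TP=45, FN=3+3+3+8+6=23 → 45/68 = 0.66176
  run: TP=24, FN=8+3+6+6+8=31 → 24/55 = 0.43636
  sit: TP=14, FN=2+2+1+1+2=8 → 14/22 = 0.63636
  stand: TP=17, FN=6+7+1+5+9=28 → 17/45 = 0.37778
  bike: TP=25, FN=1+0+3+3+2=9 → 25/34 = 0.73529
  drive: TP=22, FN=6+5+7+2+6=26 → 22/48 = 0.45833
Macro-recall = mean = (0.66176 + 0.43636 + 0.63636 + 0.37778 + 0.73529 + 0.45833) / 6 = 0.5510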